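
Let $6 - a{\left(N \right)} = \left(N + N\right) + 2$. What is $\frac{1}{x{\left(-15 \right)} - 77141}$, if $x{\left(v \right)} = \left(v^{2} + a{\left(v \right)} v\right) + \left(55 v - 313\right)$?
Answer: $- \frac{1}{78564} \approx -1.2728 \cdot 10^{-5}$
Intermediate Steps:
$a{\left(N \right)} = 4 - 2 N$ ($a{\left(N \right)} = 6 - \left(\left(N + N\right) + 2\right) = 6 - \left(2 N + 2\right) = 6 - \left(2 + 2 N\right) = 4 - 2 N$)
$x{\left(v \right)} = -313 + v^{2} + 55 v + v \left(4 - 2 v\right)$ ($x{\left(v \right)} = \left(v^{2} + \left(4 - 2 v\right) v\right) + \left(55 v - 313\right) = \left(v^{2} + v \left(4 - 2 v\right)\right) + \left(-313 + 55 v\right) = -313 + v^{2} + 55 v + v \left(4 - 2 v\right)$)
$\frac{1}{x{\left(-15 \right)} - 77141} = \frac{1}{\left(-313 - \left(-15\right)^{2} + 59 \left(-15\right)\right) - 77141} = \frac{1}{\left(-313 - 225 - 885\right) - 77141} = \frac{1}{-1423 - 77141} = \frac{1}{-78564} = - \frac{1}{78564}$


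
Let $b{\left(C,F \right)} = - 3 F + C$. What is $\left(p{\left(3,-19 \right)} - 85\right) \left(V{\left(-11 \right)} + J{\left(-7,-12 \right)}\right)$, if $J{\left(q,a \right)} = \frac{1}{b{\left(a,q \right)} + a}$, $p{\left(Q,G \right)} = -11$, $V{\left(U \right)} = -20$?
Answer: $1952$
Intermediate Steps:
$b{\left(C,F \right)} = C - 3 F$
$J{\left(q,a \right)} = \frac{1}{- 3 q + 2 a}$ ($J{\left(q,a \right)} = \frac{1}{\left(a - 3 q\right) + a} = \frac{1}{- 3 q + 2 a}$)
$\left(p{\left(3,-19 \right)} - 85\right) \left(V{\left(-11 \right)} + J{\left(-7,-12 \right)}\right) = \left(-11 - 85\right) \left(-20 + \frac{1}{\left(-3\right) \left(-7\right) + 2 \left(-12\right)}\right) = - 96 \left(-20 + \frac{1}{21 - 24}\right) = - 96 \left(-20 + \frac{1}{-3}\right) = - 96 \left(-20 - \frac{1}{3}\right) = \left(-96\right) \left(- \frac{61}{3}\right) = 1952$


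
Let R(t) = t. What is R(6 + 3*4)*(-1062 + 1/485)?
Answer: -9271242/485 ≈ -19116.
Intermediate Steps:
R(6 + 3*4)*(-1062 + 1/485) = (6 + 3*4)*(-1062 + 1/485) = (6 + 12)*(-1062 + 1/485) = 18*(-515069/485) = -9271242/485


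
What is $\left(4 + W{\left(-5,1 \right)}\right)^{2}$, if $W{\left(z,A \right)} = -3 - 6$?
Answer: $25$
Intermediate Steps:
$W{\left(z,A \right)} = -9$ ($W{\left(z,A \right)} = -3 - 6 = -9$)
$\left(4 + W{\left(-5,1 \right)}\right)^{2} = \left(4 - 9\right)^{2} = \left(-5\right)^{2} = 25$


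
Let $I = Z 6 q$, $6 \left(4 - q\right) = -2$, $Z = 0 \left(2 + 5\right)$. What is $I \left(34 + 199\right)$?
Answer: $0$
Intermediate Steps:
$Z = 0$ ($Z = 0 \cdot 7 = 0$)
$q = \frac{13}{3}$ ($q = 4 - - \frac{1}{3} = 4 + \frac{1}{3} = \frac{13}{3} \approx 4.3333$)
$I = 0$ ($I = 0 \cdot 6 \cdot \frac{13}{3} = 0 \cdot \frac{13}{3} = 0$)
$I \left(34 + 199\right) = 0 \left(34 + 199\right) = 0 \cdot 233 = 0$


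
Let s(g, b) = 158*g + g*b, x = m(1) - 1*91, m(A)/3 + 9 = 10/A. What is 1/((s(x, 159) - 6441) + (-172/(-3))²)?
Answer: -9/279449 ≈ -3.2206e-5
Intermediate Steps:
m(A) = -27 + 30/A (m(A) = -27 + 3*(10/A) = -27 + 30/A)
x = -88 (x = (-27 + 30/1) - 1*91 = (-27 + 30*1) - 91 = (-27 + 30) - 91 = 3 - 91 = -88)
s(g, b) = 158*g + b*g
1/((s(x, 159) - 6441) + (-172/(-3))²) = 1/((-88*(158 + 159) - 6441) + (-172/(-3))²) = 1/((-88*317 - 6441) + (-172*(-⅓))²) = 1/((-27896 - 6441) + (172/3)²) = 1/(-34337 + 29584/9) = 1/(-279449/9) = -9/279449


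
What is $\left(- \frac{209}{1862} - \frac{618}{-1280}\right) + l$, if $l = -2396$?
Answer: $- \frac{75126939}{31360} \approx -2395.6$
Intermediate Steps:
$\left(- \frac{209}{1862} - \frac{618}{-1280}\right) + l = \left(- \frac{209}{1862} - \frac{618}{-1280}\right) - 2396 = \left(\left(-209\right) \frac{1}{1862} - - \frac{309}{640}\right) - 2396 = \left(- \frac{11}{98} + \frac{309}{640}\right) - 2396 = \frac{11621}{31360} - 2396 = - \frac{75126939}{31360}$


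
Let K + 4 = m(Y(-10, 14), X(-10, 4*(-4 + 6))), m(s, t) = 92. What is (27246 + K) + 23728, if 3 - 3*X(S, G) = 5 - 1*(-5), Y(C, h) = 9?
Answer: 51062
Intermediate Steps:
X(S, G) = -7/3 (X(S, G) = 1 - (5 - 1*(-5))/3 = 1 - (5 + 5)/3 = 1 - ⅓*10 = 1 - 10/3 = -7/3)
K = 88 (K = -4 + 92 = 88)
(27246 + K) + 23728 = (27246 + 88) + 23728 = 27334 + 23728 = 51062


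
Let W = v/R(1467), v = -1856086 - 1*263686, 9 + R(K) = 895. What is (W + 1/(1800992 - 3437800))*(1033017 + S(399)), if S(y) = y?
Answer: -224100119968225587/90638243 ≈ -2.4725e+9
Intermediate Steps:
R(K) = 886 (R(K) = -9 + 895 = 886)
v = -2119772 (v = -1856086 - 263686 = -2119772)
W = -1059886/443 (W = -2119772/886 = -2119772*1/886 = -1059886/443 ≈ -2392.5)
(W + 1/(1800992 - 3437800))*(1033017 + S(399)) = (-1059886/443 + 1/(1800992 - 3437800))*(1033017 + 399) = (-1059886/443 + 1/(-1636808))*1033416 = (-1059886/443 - 1/1636808)*1033416 = -1734829884331/725105944*1033416 = -224100119968225587/90638243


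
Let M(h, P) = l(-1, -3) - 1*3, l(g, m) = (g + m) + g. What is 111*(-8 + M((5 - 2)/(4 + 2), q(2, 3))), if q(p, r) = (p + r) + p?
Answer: -1776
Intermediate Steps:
l(g, m) = m + 2*g
q(p, r) = r + 2*p
M(h, P) = -8 (M(h, P) = (-3 + 2*(-1)) - 1*3 = (-3 - 2) - 3 = -5 - 3 = -8)
111*(-8 + M((5 - 2)/(4 + 2), q(2, 3))) = 111*(-8 - 8) = 111*(-16) = -1776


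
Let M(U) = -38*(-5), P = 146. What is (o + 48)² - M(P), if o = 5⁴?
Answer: 452739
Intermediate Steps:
o = 625
M(U) = 190
(o + 48)² - M(P) = (625 + 48)² - 1*190 = 673² - 190 = 452929 - 190 = 452739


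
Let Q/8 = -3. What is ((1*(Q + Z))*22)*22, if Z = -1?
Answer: -12100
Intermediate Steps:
Q = -24 (Q = 8*(-3) = -24)
((1*(Q + Z))*22)*22 = ((1*(-24 - 1))*22)*22 = ((1*(-25))*22)*22 = -25*22*22 = -550*22 = -12100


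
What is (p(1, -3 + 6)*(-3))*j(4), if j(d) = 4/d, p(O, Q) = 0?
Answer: 0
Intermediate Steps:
(p(1, -3 + 6)*(-3))*j(4) = (0*(-3))*(4/4) = 0*(4*(1/4)) = 0*1 = 0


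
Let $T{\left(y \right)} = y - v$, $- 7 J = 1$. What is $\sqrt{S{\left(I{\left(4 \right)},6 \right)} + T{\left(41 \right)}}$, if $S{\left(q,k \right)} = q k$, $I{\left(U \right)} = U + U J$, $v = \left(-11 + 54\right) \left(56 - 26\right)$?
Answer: $\frac{i \sqrt{60193}}{7} \approx 35.049 i$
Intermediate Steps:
$v = 1290$ ($v = 43 \cdot 30 = 1290$)
$J = - \frac{1}{7}$ ($J = \left(- \frac{1}{7}\right) 1 = - \frac{1}{7} \approx -0.14286$)
$I{\left(U \right)} = \frac{6 U}{7}$ ($I{\left(U \right)} = U + U \left(- \frac{1}{7}\right) = U - \frac{U}{7} = \frac{6 U}{7}$)
$S{\left(q,k \right)} = k q$
$T{\left(y \right)} = -1290 + y$ ($T{\left(y \right)} = y - 1290 = -1290 + y$)
$\sqrt{S{\left(I{\left(4 \right)},6 \right)} + T{\left(41 \right)}} = \sqrt{6 \cdot \frac{6}{7} \cdot 4 + \left(-1290 + 41\right)} = \sqrt{6 \cdot \frac{24}{7} - 1249} = \sqrt{\frac{144}{7} - 1249} = \sqrt{- \frac{8599}{7}} = \frac{i \sqrt{60193}}{7}$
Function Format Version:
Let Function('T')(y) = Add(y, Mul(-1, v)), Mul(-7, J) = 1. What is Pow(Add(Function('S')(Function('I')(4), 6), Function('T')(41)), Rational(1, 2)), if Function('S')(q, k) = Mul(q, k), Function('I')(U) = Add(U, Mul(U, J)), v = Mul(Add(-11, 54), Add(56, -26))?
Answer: Mul(Rational(1, 7), I, Pow(60193, Rational(1, 2))) ≈ Mul(35.049, I)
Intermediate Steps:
v = 1290 (v = Mul(43, 30) = 1290)
J = Rational(-1, 7) (J = Mul(Rational(-1, 7), 1) = Rational(-1, 7) ≈ -0.14286)
Function('I')(U) = Mul(Rational(6, 7), U) (Function('I')(U) = Add(U, Mul(U, Rational(-1, 7))) = Add(U, Mul(Rational(-1, 7), U)) = Mul(Rational(6, 7), U))
Function('S')(q, k) = Mul(k, q)
Function('T')(y) = Add(-1290, y) (Function('T')(y) = Add(y, Mul(-1, 1290)) = Add(y, -1290) = Add(-1290, y))
Pow(Add(Function('S')(Function('I')(4), 6), Function('T')(41)), Rational(1, 2)) = Pow(Add(Mul(6, Mul(Rational(6, 7), 4)), Add(-1290, 41)), Rational(1, 2)) = Pow(Add(Mul(6, Rational(24, 7)), -1249), Rational(1, 2)) = Pow(Add(Rational(144, 7), -1249), Rational(1, 2)) = Pow(Rational(-8599, 7), Rational(1, 2)) = Mul(Rational(1, 7), I, Pow(60193, Rational(1, 2)))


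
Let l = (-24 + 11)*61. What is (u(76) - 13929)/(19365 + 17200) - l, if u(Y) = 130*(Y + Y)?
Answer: 29001876/36565 ≈ 793.16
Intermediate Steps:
u(Y) = 260*Y (u(Y) = 130*(2*Y) = 260*Y)
l = -793 (l = -13*61 = -793)
(u(76) - 13929)/(19365 + 17200) - l = (260*76 - 13929)/(19365 + 17200) - 1*(-793) = (19760 - 13929)/36565 + 793 = 5831*(1/36565) + 793 = 5831/36565 + 793 = 29001876/36565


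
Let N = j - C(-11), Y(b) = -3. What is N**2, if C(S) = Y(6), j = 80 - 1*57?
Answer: 676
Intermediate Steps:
j = 23 (j = 80 - 57 = 23)
C(S) = -3
N = 26 (N = 23 - 1*(-3) = 23 + 3 = 26)
N**2 = 26**2 = 676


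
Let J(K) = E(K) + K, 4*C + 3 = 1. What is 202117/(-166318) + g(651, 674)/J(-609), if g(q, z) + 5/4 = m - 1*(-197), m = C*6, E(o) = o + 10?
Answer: -552430261/401824288 ≈ -1.3748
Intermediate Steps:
C = -½ (C = -¾ + (¼)*1 = -¾ + ¼ = -½ ≈ -0.50000)
E(o) = 10 + o
m = -3 (m = -½*6 = -3)
J(K) = 10 + 2*K (J(K) = (10 + K) + K = 10 + 2*K)
g(q, z) = 771/4 (g(q, z) = -5/4 + (-3 - 1*(-197)) = -5/4 + (-3 + 197) = -5/4 + 194 = 771/4)
202117/(-166318) + g(651, 674)/J(-609) = 202117/(-166318) + 771/(4*(10 + 2*(-609))) = 202117*(-1/166318) + 771/(4*(10 - 1218)) = -202117/166318 + (771/4)/(-1208) = -202117/166318 + (771/4)*(-1/1208) = -202117/166318 - 771/4832 = -552430261/401824288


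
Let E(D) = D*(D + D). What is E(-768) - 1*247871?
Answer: 931777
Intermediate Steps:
E(D) = 2*D² (E(D) = D*(2*D) = 2*D²)
E(-768) - 1*247871 = 2*(-768)² - 1*247871 = 2*589824 - 247871 = 1179648 - 247871 = 931777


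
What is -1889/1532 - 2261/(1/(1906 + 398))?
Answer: -7980716897/1532 ≈ -5.2093e+6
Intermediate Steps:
-1889/1532 - 2261/(1/(1906 + 398)) = -1889*1/1532 - 2261/(1/2304) = -1889/1532 - 2261/1/2304 = -1889/1532 - 2261*2304 = -1889/1532 - 5209344 = -7980716897/1532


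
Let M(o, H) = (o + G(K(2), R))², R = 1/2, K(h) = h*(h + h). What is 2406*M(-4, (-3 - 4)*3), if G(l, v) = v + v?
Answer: 21654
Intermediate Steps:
K(h) = 2*h² (K(h) = h*(2*h) = 2*h²)
R = ½ ≈ 0.50000
G(l, v) = 2*v
M(o, H) = (1 + o)² (M(o, H) = (o + 2*(½))² = (o + 1)² = (1 + o)²)
2406*M(-4, (-3 - 4)*3) = 2406*(1 - 4)² = 2406*(-3)² = 2406*9 = 21654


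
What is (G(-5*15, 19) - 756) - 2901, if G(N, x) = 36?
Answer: -3621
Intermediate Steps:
(G(-5*15, 19) - 756) - 2901 = (36 - 756) - 2901 = -720 - 2901 = -3621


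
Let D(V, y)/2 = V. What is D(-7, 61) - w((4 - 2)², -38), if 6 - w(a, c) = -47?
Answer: -67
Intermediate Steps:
w(a, c) = 53 (w(a, c) = 6 - 1*(-47) = 6 + 47 = 53)
D(V, y) = 2*V
D(-7, 61) - w((4 - 2)², -38) = 2*(-7) - 1*53 = -14 - 53 = -67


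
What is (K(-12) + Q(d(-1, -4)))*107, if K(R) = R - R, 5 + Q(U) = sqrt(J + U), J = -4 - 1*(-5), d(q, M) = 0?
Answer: -428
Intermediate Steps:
J = 1 (J = -4 + 5 = 1)
Q(U) = -5 + sqrt(1 + U)
K(R) = 0
(K(-12) + Q(d(-1, -4)))*107 = (0 + (-5 + sqrt(1 + 0)))*107 = (0 + (-5 + sqrt(1)))*107 = (0 + (-5 + 1))*107 = (0 - 4)*107 = -4*107 = -428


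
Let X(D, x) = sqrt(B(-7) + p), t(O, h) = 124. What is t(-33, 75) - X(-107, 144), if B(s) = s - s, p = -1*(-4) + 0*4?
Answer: 122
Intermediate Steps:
p = 4 (p = 4 + 0 = 4)
B(s) = 0
X(D, x) = 2 (X(D, x) = sqrt(0 + 4) = sqrt(4) = 2)
t(-33, 75) - X(-107, 144) = 124 - 1*2 = 124 - 2 = 122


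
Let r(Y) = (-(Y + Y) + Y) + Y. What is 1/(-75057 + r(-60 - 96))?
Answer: -1/75057 ≈ -1.3323e-5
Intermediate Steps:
r(Y) = 0 (r(Y) = (-2*Y + Y) + Y = -Y + Y = 0)
1/(-75057 + r(-60 - 96)) = 1/(-75057 + 0) = 1/(-75057) = -1/75057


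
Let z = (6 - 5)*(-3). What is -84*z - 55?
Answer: 197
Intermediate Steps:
z = -3 (z = 1*(-3) = -3)
-84*z - 55 = -84*(-3) - 55 = 252 - 55 = 197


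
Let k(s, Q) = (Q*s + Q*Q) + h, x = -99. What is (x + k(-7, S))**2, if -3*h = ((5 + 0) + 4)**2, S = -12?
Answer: 10404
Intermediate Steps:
h = -27 (h = -((5 + 0) + 4)**2/3 = -(5 + 4)**2/3 = -1/3*9**2 = -1/3*81 = -27)
k(s, Q) = -27 + Q**2 + Q*s (k(s, Q) = (Q*s + Q*Q) - 27 = (Q*s + Q**2) - 27 = (Q**2 + Q*s) - 27 = -27 + Q**2 + Q*s)
(x + k(-7, S))**2 = (-99 + (-27 + (-12)**2 - 12*(-7)))**2 = (-99 + (-27 + 144 + 84))**2 = (-99 + 201)**2 = 102**2 = 10404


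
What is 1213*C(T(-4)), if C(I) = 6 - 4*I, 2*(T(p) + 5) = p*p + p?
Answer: 2426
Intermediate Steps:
T(p) = -5 + p/2 + p²/2 (T(p) = -5 + (p*p + p)/2 = -5 + (p² + p)/2 = -5 + (p + p²)/2 = -5 + (p/2 + p²/2) = -5 + p/2 + p²/2)
1213*C(T(-4)) = 1213*(6 - 4*(-5 + (½)*(-4) + (½)*(-4)²)) = 1213*(6 - 4*(-5 - 2 + (½)*16)) = 1213*(6 - 4*(-5 - 2 + 8)) = 1213*(6 - 4*1) = 1213*(6 - 4) = 1213*2 = 2426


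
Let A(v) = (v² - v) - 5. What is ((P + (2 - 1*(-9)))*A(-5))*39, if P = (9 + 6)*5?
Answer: 83850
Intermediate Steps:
A(v) = -5 + v² - v
P = 75 (P = 15*5 = 75)
((P + (2 - 1*(-9)))*A(-5))*39 = ((75 + (2 - 1*(-9)))*(-5 + (-5)² - 1*(-5)))*39 = ((75 + (2 + 9))*(-5 + 25 + 5))*39 = ((75 + 11)*25)*39 = (86*25)*39 = 2150*39 = 83850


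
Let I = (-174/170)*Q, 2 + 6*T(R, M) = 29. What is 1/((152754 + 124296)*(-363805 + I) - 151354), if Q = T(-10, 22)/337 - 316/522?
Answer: -5729/577438277353711 ≈ -9.9214e-12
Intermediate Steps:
T(R, M) = 9/2 (T(R, M) = -1/3 + (1/6)*29 = -1/3 + 29/6 = 9/2)
Q = -104143/175914 (Q = (9/2)/337 - 316/522 = (9/2)*(1/337) - 316*1/522 = 9/674 - 158/261 = -104143/175914 ≈ -0.59201)
I = 104143/171870 (I = -174/170*(-104143/175914) = -174*1/170*(-104143/175914) = -87/85*(-104143/175914) = 104143/171870 ≈ 0.60594)
1/((152754 + 124296)*(-363805 + I) - 151354) = 1/((152754 + 124296)*(-363805 + 104143/171870) - 151354) = 1/(277050*(-62527061207/171870) - 151354) = 1/(-577437410246645/5729 - 151354) = 1/(-577438277353711/5729) = -5729/577438277353711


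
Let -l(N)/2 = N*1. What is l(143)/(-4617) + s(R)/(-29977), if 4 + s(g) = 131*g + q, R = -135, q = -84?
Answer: 90631363/138403809 ≈ 0.65483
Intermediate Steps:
l(N) = -2*N
s(g) = -88 + 131*g (s(g) = -4 + (131*g - 84) = -4 + (-84 + 131*g) = -88 + 131*g)
l(143)/(-4617) + s(R)/(-29977) = -2*143/(-4617) + (-88 + 131*(-135))/(-29977) = -286*(-1/4617) + (-88 - 17685)*(-1/29977) = 286/4617 - 17773*(-1/29977) = 286/4617 + 17773/29977 = 90631363/138403809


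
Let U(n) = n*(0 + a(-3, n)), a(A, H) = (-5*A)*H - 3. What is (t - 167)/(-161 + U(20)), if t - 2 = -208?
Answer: -373/5779 ≈ -0.064544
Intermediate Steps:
t = -206 (t = 2 - 208 = -206)
a(A, H) = -3 - 5*A*H (a(A, H) = -5*A*H - 3 = -3 - 5*A*H)
U(n) = n*(-3 + 15*n) (U(n) = n*(0 + (-3 - 5*(-3)*n)) = n*(0 + (-3 + 15*n)) = n*(-3 + 15*n))
(t - 167)/(-161 + U(20)) = (-206 - 167)/(-161 + 3*20*(-1 + 5*20)) = -373/(-161 + 3*20*(-1 + 100)) = -373/(-161 + 3*20*99) = -373/(-161 + 5940) = -373/5779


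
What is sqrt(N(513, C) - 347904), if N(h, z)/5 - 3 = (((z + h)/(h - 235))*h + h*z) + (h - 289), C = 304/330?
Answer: I*sqrt(3176324842262)/3058 ≈ 582.81*I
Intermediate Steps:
C = 152/165 (C = 304*(1/330) = 152/165 ≈ 0.92121)
N(h, z) = -1430 + 5*h + 5*h*z + 5*h*(h + z)/(-235 + h) (N(h, z) = 15 + 5*((((z + h)/(h - 235))*h + h*z) + (h - 289)) = 15 + 5*((((h + z)/(-235 + h))*h + h*z) + (-289 + h)) = 15 + 5*((h*(h + z)/(-235 + h) + h*z) + (-289 + h)) = 15 + 5*((h*z + h*(h + z)/(-235 + h)) + (-289 + h)) = 15 + 5*(-289 + h + h*z + h*(h + z)/(-235 + h)) = 15 + (-1445 + 5*h + 5*h*z + 5*h*(h + z)/(-235 + h)) = -1430 + 5*h + 5*h*z + 5*h*(h + z)/(-235 + h))
sqrt(N(513, C) - 347904) = sqrt(5*(67210 - 521*513 + 2*513**2 + (152/165)*513**2 - 234*513*152/165)/(-235 + 513) - 347904) = sqrt(5*(67210 - 267273 + 2*263169 + (152/165)*263169 - 6082128/55)/278 - 347904) = sqrt(5*(1/278)*(67210 - 267273 + 526338 + 13333896/55 - 6082128/55) - 347904) = sqrt(5*(1/278)*(25196893/55) - 347904) = sqrt(25196893/3058 - 347904) = sqrt(-1038693539/3058) = I*sqrt(3176324842262)/3058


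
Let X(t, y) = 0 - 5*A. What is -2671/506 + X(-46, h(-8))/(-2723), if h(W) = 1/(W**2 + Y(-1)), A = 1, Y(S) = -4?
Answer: -7270603/1377838 ≈ -5.2768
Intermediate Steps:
h(W) = 1/(-4 + W**2) (h(W) = 1/(W**2 - 4) = 1/(-4 + W**2))
X(t, y) = -5 (X(t, y) = 0 - 5*1 = 0 - 5 = -5)
-2671/506 + X(-46, h(-8))/(-2723) = -2671/506 - 5/(-2723) = -2671*1/506 - 5*(-1/2723) = -2671/506 + 5/2723 = -7270603/1377838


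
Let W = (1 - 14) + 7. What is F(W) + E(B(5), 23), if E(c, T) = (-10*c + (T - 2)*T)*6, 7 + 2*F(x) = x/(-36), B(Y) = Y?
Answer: 31135/12 ≈ 2594.6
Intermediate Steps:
W = -6 (W = -13 + 7 = -6)
F(x) = -7/2 - x/72 (F(x) = -7/2 + (x/(-36))/2 = -7/2 + (x*(-1/36))/2 = -7/2 + (-x/36)/2 = -7/2 - x/72)
E(c, T) = -60*c + 6*T*(-2 + T) (E(c, T) = (-10*c + (-2 + T)*T)*6 = (-10*c + T*(-2 + T))*6 = -60*c + 6*T*(-2 + T))
F(W) + E(B(5), 23) = (-7/2 - 1/72*(-6)) + (-60*5 - 12*23 + 6*23**2) = (-7/2 + 1/12) + (-300 - 276 + 6*529) = -41/12 + (-300 - 276 + 3174) = -41/12 + 2598 = 31135/12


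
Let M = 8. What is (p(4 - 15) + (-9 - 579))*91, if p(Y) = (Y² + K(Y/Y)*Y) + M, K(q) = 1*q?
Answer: -42770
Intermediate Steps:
K(q) = q
p(Y) = 8 + Y + Y² (p(Y) = (Y² + (Y/Y)*Y) + 8 = (Y² + 1*Y) + 8 = (Y² + Y) + 8 = (Y + Y²) + 8 = 8 + Y + Y²)
(p(4 - 15) + (-9 - 579))*91 = ((8 + (4 - 15) + (4 - 15)²) + (-9 - 579))*91 = ((8 - 11 + (-11)²) - 588)*91 = ((8 - 11 + 121) - 588)*91 = (118 - 588)*91 = -470*91 = -42770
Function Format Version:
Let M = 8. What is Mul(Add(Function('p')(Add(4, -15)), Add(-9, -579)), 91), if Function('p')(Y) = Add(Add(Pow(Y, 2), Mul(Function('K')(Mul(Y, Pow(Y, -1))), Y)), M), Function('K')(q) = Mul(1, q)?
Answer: -42770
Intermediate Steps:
Function('K')(q) = q
Function('p')(Y) = Add(8, Y, Pow(Y, 2)) (Function('p')(Y) = Add(Add(Pow(Y, 2), Mul(Mul(Y, Pow(Y, -1)), Y)), 8) = Add(Add(Pow(Y, 2), Mul(1, Y)), 8) = Add(Add(Pow(Y, 2), Y), 8) = Add(Add(Y, Pow(Y, 2)), 8) = Add(8, Y, Pow(Y, 2)))
Mul(Add(Function('p')(Add(4, -15)), Add(-9, -579)), 91) = Mul(Add(Add(8, Add(4, -15), Pow(Add(4, -15), 2)), Add(-9, -579)), 91) = Mul(Add(Add(8, -11, Pow(-11, 2)), -588), 91) = Mul(Add(Add(8, -11, 121), -588), 91) = Mul(Add(118, -588), 91) = Mul(-470, 91) = -42770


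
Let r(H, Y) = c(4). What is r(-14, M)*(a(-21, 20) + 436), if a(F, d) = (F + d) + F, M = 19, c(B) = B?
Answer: 1656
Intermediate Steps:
r(H, Y) = 4
a(F, d) = d + 2*F
r(-14, M)*(a(-21, 20) + 436) = 4*((20 + 2*(-21)) + 436) = 4*((20 - 42) + 436) = 4*(-22 + 436) = 4*414 = 1656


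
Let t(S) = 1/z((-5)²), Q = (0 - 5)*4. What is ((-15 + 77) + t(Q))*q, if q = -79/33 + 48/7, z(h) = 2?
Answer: 128875/462 ≈ 278.95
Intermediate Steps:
Q = -20 (Q = -5*4 = -20)
t(S) = ½ (t(S) = 1/2 = ½)
q = 1031/231 (q = -79*1/33 + 48*(⅐) = -79/33 + 48/7 = 1031/231 ≈ 4.4632)
((-15 + 77) + t(Q))*q = ((-15 + 77) + ½)*(1031/231) = (62 + ½)*(1031/231) = (125/2)*(1031/231) = 128875/462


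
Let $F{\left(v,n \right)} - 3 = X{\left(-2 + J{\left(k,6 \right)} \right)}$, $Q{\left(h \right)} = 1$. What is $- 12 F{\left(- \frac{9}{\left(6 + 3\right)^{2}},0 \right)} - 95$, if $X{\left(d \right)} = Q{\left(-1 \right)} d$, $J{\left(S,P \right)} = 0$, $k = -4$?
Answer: $-107$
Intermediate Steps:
$X{\left(d \right)} = d$ ($X{\left(d \right)} = 1 d = d$)
$F{\left(v,n \right)} = 1$ ($F{\left(v,n \right)} = 3 + \left(-2 + 0\right) = 3 - 2 = 1$)
$- 12 F{\left(- \frac{9}{\left(6 + 3\right)^{2}},0 \right)} - 95 = \left(-12\right) 1 - 95 = -12 - 95 = -107$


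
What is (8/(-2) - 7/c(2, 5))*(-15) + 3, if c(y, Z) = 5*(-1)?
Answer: 42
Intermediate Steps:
c(y, Z) = -5
(8/(-2) - 7/c(2, 5))*(-15) + 3 = (8/(-2) - 7/(-5))*(-15) + 3 = (8*(-1/2) - 7*(-1/5))*(-15) + 3 = (-4 + 7/5)*(-15) + 3 = -13/5*(-15) + 3 = 39 + 3 = 42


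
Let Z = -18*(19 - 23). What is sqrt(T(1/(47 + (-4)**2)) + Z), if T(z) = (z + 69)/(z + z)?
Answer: sqrt(2246) ≈ 47.392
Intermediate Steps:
T(z) = (69 + z)/(2*z) (T(z) = (69 + z)/((2*z)) = (69 + z)*(1/(2*z)) = (69 + z)/(2*z))
Z = 72 (Z = -18*(-4) = 72)
sqrt(T(1/(47 + (-4)**2)) + Z) = sqrt((69 + 1/(47 + (-4)**2))/(2*(1/(47 + (-4)**2))) + 72) = sqrt((69 + 1/(47 + 16))/(2*(1/(47 + 16))) + 72) = sqrt((69 + 1/63)/(2*(1/63)) + 72) = sqrt((1/2)*63*(4348/63) + 72) = sqrt(2174 + 72) = sqrt(2246)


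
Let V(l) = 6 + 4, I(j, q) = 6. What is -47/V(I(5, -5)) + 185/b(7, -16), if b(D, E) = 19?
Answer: 957/190 ≈ 5.0368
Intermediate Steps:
V(l) = 10
-47/V(I(5, -5)) + 185/b(7, -16) = -47/10 + 185/19 = 957/190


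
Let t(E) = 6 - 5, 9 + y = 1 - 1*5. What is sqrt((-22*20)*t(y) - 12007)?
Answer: 3*I*sqrt(1383) ≈ 111.57*I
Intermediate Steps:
y = -13 (y = -9 + (1 - 1*5) = -9 + (1 - 5) = -9 - 4 = -13)
t(E) = 1
sqrt((-22*20)*t(y) - 12007) = sqrt(-22*20*1 - 12007) = sqrt(-440*1 - 12007) = sqrt(-440 - 12007) = sqrt(-12447) = 3*I*sqrt(1383)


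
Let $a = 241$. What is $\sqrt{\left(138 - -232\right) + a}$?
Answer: $\sqrt{611} \approx 24.718$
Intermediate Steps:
$\sqrt{\left(138 - -232\right) + a} = \sqrt{\left(138 - -232\right) + 241} = \sqrt{\left(138 + 232\right) + 241} = \sqrt{370 + 241} = \sqrt{611}$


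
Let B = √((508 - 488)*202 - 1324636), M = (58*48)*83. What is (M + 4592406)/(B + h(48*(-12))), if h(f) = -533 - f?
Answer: 69136518/440815 - 3215652*I*√330149/440815 ≈ 156.84 - 4191.5*I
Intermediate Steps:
M = 231072 (M = 2784*83 = 231072)
B = 2*I*√330149 (B = √(20*202 - 1324636) = √(4040 - 1324636) = √(-1320596) = 2*I*√330149 ≈ 1149.2*I)
(M + 4592406)/(B + h(48*(-12))) = (231072 + 4592406)/(2*I*√330149 + (-533 - 48*(-12))) = 4823478/(2*I*√330149 + (-533 - 1*(-576))) = 4823478/(2*I*√330149 + (-533 + 576)) = 4823478/(2*I*√330149 + 43) = 4823478/(43 + 2*I*√330149)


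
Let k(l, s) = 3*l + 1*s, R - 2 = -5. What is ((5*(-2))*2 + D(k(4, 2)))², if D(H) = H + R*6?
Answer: 576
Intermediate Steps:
R = -3 (R = 2 - 5 = -3)
k(l, s) = s + 3*l (k(l, s) = 3*l + s = s + 3*l)
D(H) = -18 + H (D(H) = H - 3*6 = H - 18 = -18 + H)
((5*(-2))*2 + D(k(4, 2)))² = ((5*(-2))*2 + (-18 + (2 + 3*4)))² = (-10*2 + (-18 + (2 + 12)))² = (-20 + (-18 + 14))² = (-20 - 4)² = (-24)² = 576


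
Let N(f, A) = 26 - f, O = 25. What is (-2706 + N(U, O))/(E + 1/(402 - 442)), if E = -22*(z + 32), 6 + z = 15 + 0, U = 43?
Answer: 108920/36081 ≈ 3.0188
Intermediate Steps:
z = 9 (z = -6 + (15 + 0) = -6 + 15 = 9)
E = -902 (E = -22*(9 + 32) = -22*41 = -902)
(-2706 + N(U, O))/(E + 1/(402 - 442)) = (-2706 + (26 - 1*43))/(-902 + 1/(402 - 442)) = (-2706 + (26 - 43))/(-902 + 1/(-40)) = (-2706 - 17)/(-902 - 1/40) = -2723/(-36081/40) = -2723*(-40/36081) = 108920/36081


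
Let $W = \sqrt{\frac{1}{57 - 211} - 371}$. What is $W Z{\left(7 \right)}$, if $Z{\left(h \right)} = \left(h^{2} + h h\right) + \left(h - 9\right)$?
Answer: $\frac{48 i \sqrt{8798790}}{77} \approx 1849.1 i$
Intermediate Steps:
$W = \frac{i \sqrt{8798790}}{154}$ ($W = \sqrt{\frac{1}{-154} - 371} = \sqrt{- \frac{1}{154} - 371} = \sqrt{- \frac{57135}{154}} = \frac{i \sqrt{8798790}}{154} \approx 19.262 i$)
$Z{\left(h \right)} = -9 + h + 2 h^{2}$ ($Z{\left(h \right)} = \left(h^{2} + h^{2}\right) + \left(-9 + h\right) = 2 h^{2} + \left(-9 + h\right) = -9 + h + 2 h^{2}$)
$W Z{\left(7 \right)} = \frac{i \sqrt{8798790}}{154} \left(-9 + 7 + 2 \cdot 7^{2}\right) = \frac{i \sqrt{8798790}}{154} \left(-9 + 7 + 2 \cdot 49\right) = \frac{i \sqrt{8798790}}{154} \left(-9 + 7 + 98\right) = \frac{i \sqrt{8798790}}{154} \cdot 96 = \frac{48 i \sqrt{8798790}}{77}$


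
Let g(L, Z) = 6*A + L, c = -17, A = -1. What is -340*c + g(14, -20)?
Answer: 5788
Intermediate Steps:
g(L, Z) = -6 + L (g(L, Z) = 6*(-1) + L = -6 + L)
-340*c + g(14, -20) = -340*(-17) + (-6 + 14) = 5780 + 8 = 5788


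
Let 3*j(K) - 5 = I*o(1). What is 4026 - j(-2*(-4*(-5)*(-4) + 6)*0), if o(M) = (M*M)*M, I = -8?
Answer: 4027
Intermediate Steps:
o(M) = M**3 (o(M) = M**2*M = M**3)
j(K) = -1 (j(K) = 5/3 + (-8*1**3)/3 = 5/3 + (-8*1)/3 = 5/3 + (1/3)*(-8) = 5/3 - 8/3 = -1)
4026 - j(-2*(-4*(-5)*(-4) + 6)*0) = 4026 - 1*(-1) = 4026 + 1 = 4027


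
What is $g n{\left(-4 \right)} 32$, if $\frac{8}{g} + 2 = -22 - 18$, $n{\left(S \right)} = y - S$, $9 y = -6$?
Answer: $- \frac{1280}{63} \approx -20.317$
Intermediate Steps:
$y = - \frac{2}{3}$ ($y = \frac{1}{9} \left(-6\right) = - \frac{2}{3} \approx -0.66667$)
$n{\left(S \right)} = - \frac{2}{3} - S$
$g = - \frac{4}{21}$ ($g = \frac{8}{-2 - 40} = \frac{8}{-42} = 8 \left(- \frac{1}{42}\right) = - \frac{4}{21} \approx -0.19048$)
$g n{\left(-4 \right)} 32 = - \frac{4 \left(- \frac{2}{3} - -4\right)}{21} \cdot 32 = - \frac{4 \left(- \frac{2}{3} + 4\right)}{21} \cdot 32 = \left(- \frac{4}{21}\right) \frac{10}{3} \cdot 32 = \left(- \frac{40}{63}\right) 32 = - \frac{1280}{63}$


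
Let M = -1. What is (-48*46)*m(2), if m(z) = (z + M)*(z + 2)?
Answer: -8832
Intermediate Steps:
m(z) = (-1 + z)*(2 + z) (m(z) = (z - 1)*(z + 2) = (-1 + z)*(2 + z))
(-48*46)*m(2) = (-48*46)*(-2 + 2 + 2**2) = -2208*(-2 + 2 + 4) = -2208*4 = -8832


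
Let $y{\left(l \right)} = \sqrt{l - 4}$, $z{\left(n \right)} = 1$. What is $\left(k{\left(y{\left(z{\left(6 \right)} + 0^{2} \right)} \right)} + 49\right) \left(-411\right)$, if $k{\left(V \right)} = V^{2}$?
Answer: $-18906$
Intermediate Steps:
$y{\left(l \right)} = \sqrt{-4 + l}$
$\left(k{\left(y{\left(z{\left(6 \right)} + 0^{2} \right)} \right)} + 49\right) \left(-411\right) = \left(\left(\sqrt{-4 + \left(1 + 0^{2}\right)}\right)^{2} + 49\right) \left(-411\right) = \left(\left(\sqrt{-4 + \left(1 + 0\right)}\right)^{2} + 49\right) \left(-411\right) = \left(\left(\sqrt{-4 + 1}\right)^{2} + 49\right) \left(-411\right) = \left(\left(\sqrt{-3}\right)^{2} + 49\right) \left(-411\right) = \left(\left(i \sqrt{3}\right)^{2} + 49\right) \left(-411\right) = \left(-3 + 49\right) \left(-411\right) = 46 \left(-411\right) = -18906$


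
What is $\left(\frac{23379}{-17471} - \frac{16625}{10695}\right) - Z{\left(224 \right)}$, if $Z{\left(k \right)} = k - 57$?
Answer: $- \frac{6348967079}{37370469} \approx -169.89$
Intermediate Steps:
$Z{\left(k \right)} = -57 + k$
$\left(\frac{23379}{-17471} - \frac{16625}{10695}\right) - Z{\left(224 \right)} = \left(\frac{23379}{-17471} - \frac{16625}{10695}\right) - \left(-57 + 224\right) = \left(23379 \left(- \frac{1}{17471}\right) - \frac{3325}{2139}\right) - 167 = \left(- \frac{23379}{17471} - \frac{3325}{2139}\right) - 167 = - \frac{108098756}{37370469} - 167 = - \frac{6348967079}{37370469}$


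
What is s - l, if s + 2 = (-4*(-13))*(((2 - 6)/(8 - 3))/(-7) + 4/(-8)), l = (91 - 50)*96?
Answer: -138532/35 ≈ -3958.1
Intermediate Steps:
l = 3936 (l = 41*96 = 3936)
s = -772/35 (s = -2 + (-4*(-13))*(((2 - 6)/(8 - 3))/(-7) + 4/(-8)) = -2 + 52*(-4/5*(-1/7) + 4*(-1/8)) = -2 + 52*(-4*1/5*(-1/7) - 1/2) = -2 + 52*(-4/5*(-1/7) - 1/2) = -2 + 52*(4/35 - 1/2) = -2 + 52*(-27/70) = -2 - 702/35 = -772/35 ≈ -22.057)
s - l = -772/35 - 1*3936 = -772/35 - 3936 = -138532/35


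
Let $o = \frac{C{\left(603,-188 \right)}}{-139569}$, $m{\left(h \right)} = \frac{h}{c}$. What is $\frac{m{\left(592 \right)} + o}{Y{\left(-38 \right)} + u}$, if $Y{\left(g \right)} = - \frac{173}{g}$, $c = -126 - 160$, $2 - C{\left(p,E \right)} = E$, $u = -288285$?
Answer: $\frac{1570904572}{218637064765119} \approx 7.185 \cdot 10^{-6}$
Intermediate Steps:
$C{\left(p,E \right)} = 2 - E$
$c = -286$
$m{\left(h \right)} = - \frac{h}{286}$ ($m{\left(h \right)} = \frac{h}{-286} = h \left(- \frac{1}{286}\right) = - \frac{h}{286}$)
$o = - \frac{190}{139569}$ ($o = \frac{2 - -188}{-139569} = \left(2 + 188\right) \left(- \frac{1}{139569}\right) = 190 \left(- \frac{1}{139569}\right) = - \frac{190}{139569} \approx -0.0013613$)
$\frac{m{\left(592 \right)} + o}{Y{\left(-38 \right)} + u} = \frac{\left(- \frac{1}{286}\right) 592 - \frac{190}{139569}}{- \frac{173}{-38} - 288285} = \frac{- \frac{296}{143} - \frac{190}{139569}}{\left(-173\right) \left(- \frac{1}{38}\right) - 288285} = - \frac{41339594}{19958367 \left(\frac{173}{38} - 288285\right)} = - \frac{41339594}{19958367 \left(- \frac{10954657}{38}\right)} = \left(- \frac{41339594}{19958367}\right) \left(- \frac{38}{10954657}\right) = \frac{1570904572}{218637064765119}$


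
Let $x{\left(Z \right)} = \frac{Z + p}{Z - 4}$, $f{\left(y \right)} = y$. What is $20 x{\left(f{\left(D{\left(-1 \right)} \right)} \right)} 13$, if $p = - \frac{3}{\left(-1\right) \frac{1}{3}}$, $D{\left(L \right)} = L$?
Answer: $-416$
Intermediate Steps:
$p = 9$ ($p = - \frac{3}{\left(-1\right) \frac{1}{3}} = - \frac{3}{- \frac{1}{3}} = \left(-3\right) \left(-3\right) = 9$)
$x{\left(Z \right)} = \frac{9 + Z}{-4 + Z}$ ($x{\left(Z \right)} = \frac{Z + 9}{Z - 4} = \frac{9 + Z}{-4 + Z}$)
$20 x{\left(f{\left(D{\left(-1 \right)} \right)} \right)} 13 = 20 \frac{9 - 1}{-4 - 1} \cdot 13 = 20 \frac{1}{-5} \cdot 8 \cdot 13 = 20 \left(\left(- \frac{1}{5}\right) 8\right) 13 = 20 \left(- \frac{8}{5}\right) 13 = \left(-32\right) 13 = -416$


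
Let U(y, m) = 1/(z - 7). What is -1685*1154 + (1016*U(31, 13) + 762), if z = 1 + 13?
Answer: -13605080/7 ≈ -1.9436e+6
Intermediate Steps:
z = 14
U(y, m) = ⅐ (U(y, m) = 1/(14 - 7) = 1/7 = ⅐)
-1685*1154 + (1016*U(31, 13) + 762) = -1685*1154 + (1016*(⅐) + 762) = -1944490 + (1016/7 + 762) = -1944490 + 6350/7 = -13605080/7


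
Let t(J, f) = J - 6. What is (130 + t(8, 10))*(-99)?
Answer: -13068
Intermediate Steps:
t(J, f) = -6 + J
(130 + t(8, 10))*(-99) = (130 + (-6 + 8))*(-99) = (130 + 2)*(-99) = 132*(-99) = -13068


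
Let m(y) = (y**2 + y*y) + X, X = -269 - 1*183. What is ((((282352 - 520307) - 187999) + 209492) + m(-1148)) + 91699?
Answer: 2510593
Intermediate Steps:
X = -452 (X = -269 - 183 = -452)
m(y) = -452 + 2*y**2 (m(y) = (y**2 + y*y) - 452 = (y**2 + y**2) - 452 = 2*y**2 - 452 = -452 + 2*y**2)
((((282352 - 520307) - 187999) + 209492) + m(-1148)) + 91699 = ((((282352 - 520307) - 187999) + 209492) + (-452 + 2*(-1148)**2)) + 91699 = (((-237955 - 187999) + 209492) + (-452 + 2*1317904)) + 91699 = ((-425954 + 209492) + (-452 + 2635808)) + 91699 = (-216462 + 2635356) + 91699 = 2418894 + 91699 = 2510593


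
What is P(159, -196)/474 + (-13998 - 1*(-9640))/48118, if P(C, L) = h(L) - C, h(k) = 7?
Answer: -2344907/5701983 ≈ -0.41124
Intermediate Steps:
P(C, L) = 7 - C
P(159, -196)/474 + (-13998 - 1*(-9640))/48118 = (7 - 1*159)/474 + (-13998 - 1*(-9640))/48118 = (7 - 159)*(1/474) + (-13998 + 9640)*(1/48118) = -152*1/474 - 4358*1/48118 = -76/237 - 2179/24059 = -2344907/5701983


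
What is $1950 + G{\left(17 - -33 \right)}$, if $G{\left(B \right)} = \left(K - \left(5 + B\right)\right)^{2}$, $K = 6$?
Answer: $4351$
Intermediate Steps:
$G{\left(B \right)} = \left(1 - B\right)^{2}$ ($G{\left(B \right)} = \left(6 - \left(5 + B\right)\right)^{2} = \left(1 - B\right)^{2}$)
$1950 + G{\left(17 - -33 \right)} = 1950 + \left(-1 + \left(17 - -33\right)\right)^{2} = 1950 + \left(-1 + \left(17 + 33\right)\right)^{2} = 1950 + \left(-1 + 50\right)^{2} = 1950 + 49^{2} = 1950 + 2401 = 4351$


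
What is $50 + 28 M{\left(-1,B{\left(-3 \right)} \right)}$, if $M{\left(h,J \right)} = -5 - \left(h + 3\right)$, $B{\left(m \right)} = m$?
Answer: $-146$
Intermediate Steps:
$M{\left(h,J \right)} = -8 - h$ ($M{\left(h,J \right)} = -5 - \left(3 + h\right) = -8 - h$)
$50 + 28 M{\left(-1,B{\left(-3 \right)} \right)} = 50 + 28 \left(-8 - -1\right) = 50 + 28 \left(-8 + 1\right) = 50 + 28 \left(-7\right) = 50 - 196 = -146$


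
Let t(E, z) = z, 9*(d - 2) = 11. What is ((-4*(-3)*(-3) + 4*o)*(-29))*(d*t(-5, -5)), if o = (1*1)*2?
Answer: -117740/9 ≈ -13082.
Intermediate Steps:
d = 29/9 (d = 2 + (⅑)*11 = 2 + 11/9 = 29/9 ≈ 3.2222)
o = 2 (o = 1*2 = 2)
((-4*(-3)*(-3) + 4*o)*(-29))*(d*t(-5, -5)) = ((-4*(-3)*(-3) + 4*2)*(-29))*((29/9)*(-5)) = ((12*(-3) + 8)*(-29))*(-145/9) = ((-36 + 8)*(-29))*(-145/9) = -28*(-29)*(-145/9) = 812*(-145/9) = -117740/9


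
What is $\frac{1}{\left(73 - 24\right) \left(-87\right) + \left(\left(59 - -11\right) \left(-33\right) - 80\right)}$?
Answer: $- \frac{1}{6653} \approx -0.00015031$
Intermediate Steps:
$\frac{1}{\left(73 - 24\right) \left(-87\right) + \left(\left(59 - -11\right) \left(-33\right) - 80\right)} = \frac{1}{49 \left(-87\right) + \left(\left(59 + 11\right) \left(-33\right) - 80\right)} = \frac{1}{-4263 + \left(70 \left(-33\right) - 80\right)} = \frac{1}{-4263 - 2390} = \frac{1}{-6653} = - \frac{1}{6653}$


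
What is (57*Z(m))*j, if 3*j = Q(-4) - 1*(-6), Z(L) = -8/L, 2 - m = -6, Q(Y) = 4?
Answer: -190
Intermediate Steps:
m = 8 (m = 2 - 1*(-6) = 2 + 6 = 8)
j = 10/3 (j = (4 - 1*(-6))/3 = (4 + 6)/3 = (⅓)*10 = 10/3 ≈ 3.3333)
(57*Z(m))*j = (57*(-8/8))*(10/3) = (57*(-8*⅛))*(10/3) = (57*(-1))*(10/3) = -57*10/3 = -190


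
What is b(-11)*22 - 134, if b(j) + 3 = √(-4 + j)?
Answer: -200 + 22*I*√15 ≈ -200.0 + 85.206*I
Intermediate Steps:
b(j) = -3 + √(-4 + j)
b(-11)*22 - 134 = (-3 + √(-4 - 11))*22 - 134 = (-3 + √(-15))*22 - 134 = (-3 + I*√15)*22 - 134 = (-66 + 22*I*√15) - 134 = -200 + 22*I*√15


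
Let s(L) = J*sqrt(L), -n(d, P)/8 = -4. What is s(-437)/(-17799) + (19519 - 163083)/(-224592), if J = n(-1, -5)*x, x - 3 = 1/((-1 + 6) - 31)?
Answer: 35891/56148 - 1232*I*sqrt(437)/231387 ≈ 0.63922 - 0.1113*I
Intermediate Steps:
n(d, P) = 32 (n(d, P) = -8*(-4) = 32)
x = 77/26 (x = 3 + 1/((-1 + 6) - 31) = 3 + 1/(5 - 31) = 3 + 1/(-26) = 3 - 1/26 = 77/26 ≈ 2.9615)
J = 1232/13 (J = 32*(77/26) = 1232/13 ≈ 94.769)
s(L) = 1232*sqrt(L)/13
s(-437)/(-17799) + (19519 - 163083)/(-224592) = (1232*sqrt(-437)/13)/(-17799) + (19519 - 163083)/(-224592) = (1232*(I*sqrt(437))/13)*(-1/17799) - 143564*(-1/224592) = (1232*I*sqrt(437)/13)*(-1/17799) + 35891/56148 = -1232*I*sqrt(437)/231387 + 35891/56148 = 35891/56148 - 1232*I*sqrt(437)/231387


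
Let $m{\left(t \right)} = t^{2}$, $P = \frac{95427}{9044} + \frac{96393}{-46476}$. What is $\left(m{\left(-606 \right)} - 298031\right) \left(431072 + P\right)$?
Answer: $\frac{261242533853879005}{8756853} \approx 2.9833 \cdot 10^{10}$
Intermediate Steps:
$P = \frac{74235145}{8756853}$ ($P = 95427 \cdot \frac{1}{9044} + 96393 \left(- \frac{1}{46476}\right) = \frac{95427}{9044} - \frac{32131}{15492} = \frac{74235145}{8756853} \approx 8.4774$)
$\left(m{\left(-606 \right)} - 298031\right) \left(431072 + P\right) = \left(\left(-606\right)^{2} - 298031\right) \left(431072 + \frac{74235145}{8756853}\right) = \left(367236 - 298031\right) \frac{3774908371561}{8756853} = 69205 \cdot \frac{3774908371561}{8756853} = \frac{261242533853879005}{8756853}$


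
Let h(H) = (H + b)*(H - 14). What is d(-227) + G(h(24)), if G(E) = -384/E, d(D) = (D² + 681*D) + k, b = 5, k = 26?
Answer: -14939832/145 ≈ -1.0303e+5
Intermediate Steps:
h(H) = (-14 + H)*(5 + H) (h(H) = (H + 5)*(H - 14) = (5 + H)*(-14 + H) = (-14 + H)*(5 + H))
d(D) = 26 + D² + 681*D (d(D) = (D² + 681*D) + 26 = 26 + D² + 681*D)
d(-227) + G(h(24)) = (26 + (-227)² + 681*(-227)) - 384/(-70 + 24² - 9*24) = (26 + 51529 - 154587) - 384/(-70 + 576 - 216) = -103032 - 384/290 = -103032 - 384*1/290 = -103032 - 192/145 = -14939832/145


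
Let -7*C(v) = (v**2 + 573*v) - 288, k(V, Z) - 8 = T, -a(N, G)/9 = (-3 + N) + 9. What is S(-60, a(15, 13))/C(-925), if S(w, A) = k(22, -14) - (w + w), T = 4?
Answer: -231/81328 ≈ -0.0028404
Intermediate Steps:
a(N, G) = -54 - 9*N (a(N, G) = -9*((-3 + N) + 9) = -9*(6 + N) = -54 - 9*N)
k(V, Z) = 12 (k(V, Z) = 8 + 4 = 12)
C(v) = 288/7 - 573*v/7 - v**2/7 (C(v) = -((v**2 + 573*v) - 288)/7 = -(-288 + v**2 + 573*v)/7 = 288/7 - 573*v/7 - v**2/7)
S(w, A) = 12 - 2*w (S(w, A) = 12 - (w + w) = 12 - 2*w)
S(-60, a(15, 13))/C(-925) = (12 - 2*(-60))/(288/7 - 573/7*(-925) - 1/7*(-925)**2) = (12 + 120)/(288/7 + 530025/7 - 1/7*855625) = 132/(288/7 + 530025/7 - 855625/7) = 132/(-325312/7) = 132*(-7/325312) = -231/81328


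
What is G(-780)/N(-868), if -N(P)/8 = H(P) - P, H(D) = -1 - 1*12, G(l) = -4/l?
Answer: -1/1333800 ≈ -7.4974e-7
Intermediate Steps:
H(D) = -13 (H(D) = -1 - 12 = -13)
N(P) = 104 + 8*P (N(P) = -8*(-13 - P) = 104 + 8*P)
G(-780)/N(-868) = (-4/(-780))/(104 + 8*(-868)) = (-4*(-1/780))/(104 - 6944) = (1/195)/(-6840) = (1/195)*(-1/6840) = -1/1333800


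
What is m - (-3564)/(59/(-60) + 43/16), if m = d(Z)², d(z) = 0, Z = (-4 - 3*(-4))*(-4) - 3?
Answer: 855360/409 ≈ 2091.3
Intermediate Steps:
Z = -35 (Z = (-4 + 12)*(-4) - 3 = 8*(-4) - 3 = -32 - 3 = -35)
m = 0 (m = 0² = 0)
m - (-3564)/(59/(-60) + 43/16) = 0 - (-3564)/(59/(-60) + 43/16) = 0 - (-3564)/(59*(-1/60) + 43*(1/16)) = 0 - (-3564)/(-59/60 + 43/16) = 0 - (-3564)/409/240 = 0 - (-3564)*240/409 = 0 - 27*(-31680/409) = 0 + 855360/409 = 855360/409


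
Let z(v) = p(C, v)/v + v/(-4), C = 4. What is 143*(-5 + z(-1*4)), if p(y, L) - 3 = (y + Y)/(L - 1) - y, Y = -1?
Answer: -2574/5 ≈ -514.80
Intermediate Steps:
p(y, L) = 3 - y + (-1 + y)/(-1 + L) (p(y, L) = 3 + ((y - 1)/(L - 1) - y) = 3 + ((-1 + y)/(-1 + L) - y) = 3 + (-y + (-1 + y)/(-1 + L)) = 3 - y + (-1 + y)/(-1 + L))
z(v) = -v/4 + (4 - v)/(v*(-1 + v)) (z(v) = ((-4 + 2*4 + 3*v - 1*v*4)/(-1 + v))/v + v/(-4) = ((-4 + 8 + 3*v - 4*v)/(-1 + v))/v + v*(-¼) = ((4 - v)/(-1 + v))/v - v/4 = (4 - v)/(v*(-1 + v)) - v/4 = -v/4 + (4 - v)/(v*(-1 + v)))
143*(-5 + z(-1*4)) = 143*(-5 + (4 - (-1)*4 + (-1*4)²*(1 - (-1)*4)/4)/(((-1*4))*(-1 - 1*4))) = 143*(-5 + (4 - 1*(-4) + (¼)*(-4)²*(1 - 1*(-4)))/((-4)*(-1 - 4))) = 143*(-5 - ¼*(4 + 4 + (¼)*16*(1 + 4))/(-5)) = 143*(-5 - ¼*(-⅕)*(4 + 4 + (¼)*16*5)) = 143*(-5 - ¼*(-⅕)*(4 + 4 + 20)) = 143*(-5 - ¼*(-⅕)*28) = 143*(-5 + 7/5) = 143*(-18/5) = -2574/5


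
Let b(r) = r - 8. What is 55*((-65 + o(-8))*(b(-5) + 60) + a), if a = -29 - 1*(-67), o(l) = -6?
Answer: -181445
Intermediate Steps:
b(r) = -8 + r
a = 38 (a = -29 + 67 = 38)
55*((-65 + o(-8))*(b(-5) + 60) + a) = 55*((-65 - 6)*((-8 - 5) + 60) + 38) = 55*(-71*(-13 + 60) + 38) = 55*(-71*47 + 38) = 55*(-3337 + 38) = 55*(-3299) = -181445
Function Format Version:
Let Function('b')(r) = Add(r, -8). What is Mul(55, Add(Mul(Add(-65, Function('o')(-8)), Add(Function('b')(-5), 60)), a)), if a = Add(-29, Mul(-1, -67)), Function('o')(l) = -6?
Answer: -181445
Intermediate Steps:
Function('b')(r) = Add(-8, r)
a = 38 (a = Add(-29, 67) = 38)
Mul(55, Add(Mul(Add(-65, Function('o')(-8)), Add(Function('b')(-5), 60)), a)) = Mul(55, Add(Mul(Add(-65, -6), Add(Add(-8, -5), 60)), 38)) = Mul(55, Add(Mul(-71, Add(-13, 60)), 38)) = Mul(55, Add(Mul(-71, 47), 38)) = Mul(55, Add(-3337, 38)) = Mul(55, -3299) = -181445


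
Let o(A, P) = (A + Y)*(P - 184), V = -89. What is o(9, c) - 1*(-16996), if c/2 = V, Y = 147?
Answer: -39476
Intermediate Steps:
c = -178 (c = 2*(-89) = -178)
o(A, P) = (-184 + P)*(147 + A) (o(A, P) = (A + 147)*(P - 184) = (147 + A)*(-184 + P) = (-184 + P)*(147 + A))
o(9, c) - 1*(-16996) = (-27048 - 184*9 + 147*(-178) + 9*(-178)) - 1*(-16996) = (-27048 - 1656 - 26166 - 1602) + 16996 = -56472 + 16996 = -39476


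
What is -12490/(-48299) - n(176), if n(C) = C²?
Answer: -1496097334/48299 ≈ -30976.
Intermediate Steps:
-12490/(-48299) - n(176) = -12490/(-48299) - 1*176² = -12490*(-1/48299) - 1*30976 = 12490/48299 - 30976 = -1496097334/48299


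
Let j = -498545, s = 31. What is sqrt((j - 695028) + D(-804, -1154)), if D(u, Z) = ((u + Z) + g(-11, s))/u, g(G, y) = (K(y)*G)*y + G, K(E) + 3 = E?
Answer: 15*I*sqrt(95251287)/134 ≈ 1092.5*I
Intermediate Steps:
K(E) = -3 + E
g(G, y) = G + G*y*(-3 + y) (g(G, y) = ((-3 + y)*G)*y + G = (G*(-3 + y))*y + G = G*y*(-3 + y) + G = G + G*y*(-3 + y))
D(u, Z) = (-9559 + Z + u)/u (D(u, Z) = ((u + Z) - 11*(1 + 31*(-3 + 31)))/u = ((Z + u) - 11*(1 + 31*28))/u = ((Z + u) - 11*(1 + 868))/u = ((Z + u) - 11*869)/u = ((Z + u) - 9559)/u = (-9559 + Z + u)/u)
sqrt((j - 695028) + D(-804, -1154)) = sqrt((-498545 - 695028) + (-9559 - 1154 - 804)/(-804)) = sqrt(-1193573 - 1/804*(-11517)) = sqrt(-1193573 + 3839/268) = sqrt(-319873725/268) = 15*I*sqrt(95251287)/134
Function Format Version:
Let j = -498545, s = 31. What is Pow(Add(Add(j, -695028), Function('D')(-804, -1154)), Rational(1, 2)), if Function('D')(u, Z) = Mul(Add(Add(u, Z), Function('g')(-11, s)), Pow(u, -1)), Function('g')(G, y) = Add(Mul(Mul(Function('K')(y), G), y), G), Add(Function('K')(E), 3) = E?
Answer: Mul(Rational(15, 134), I, Pow(95251287, Rational(1, 2))) ≈ Mul(1092.5, I)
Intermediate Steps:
Function('K')(E) = Add(-3, E)
Function('g')(G, y) = Add(G, Mul(G, y, Add(-3, y))) (Function('g')(G, y) = Add(Mul(Mul(Add(-3, y), G), y), G) = Add(Mul(Mul(G, Add(-3, y)), y), G) = Add(Mul(G, y, Add(-3, y)), G) = Add(G, Mul(G, y, Add(-3, y))))
Function('D')(u, Z) = Mul(Pow(u, -1), Add(-9559, Z, u)) (Function('D')(u, Z) = Mul(Add(Add(u, Z), Mul(-11, Add(1, Mul(31, Add(-3, 31))))), Pow(u, -1)) = Mul(Add(Add(Z, u), Mul(-11, Add(1, Mul(31, 28)))), Pow(u, -1)) = Mul(Add(Add(Z, u), Mul(-11, Add(1, 868))), Pow(u, -1)) = Mul(Add(Add(Z, u), Mul(-11, 869)), Pow(u, -1)) = Mul(Add(Add(Z, u), -9559), Pow(u, -1)) = Mul(Add(-9559, Z, u), Pow(u, -1)) = Mul(Pow(u, -1), Add(-9559, Z, u)))
Pow(Add(Add(j, -695028), Function('D')(-804, -1154)), Rational(1, 2)) = Pow(Add(Add(-498545, -695028), Mul(Pow(-804, -1), Add(-9559, -1154, -804))), Rational(1, 2)) = Pow(Add(-1193573, Mul(Rational(-1, 804), -11517)), Rational(1, 2)) = Pow(Add(-1193573, Rational(3839, 268)), Rational(1, 2)) = Pow(Rational(-319873725, 268), Rational(1, 2)) = Mul(Rational(15, 134), I, Pow(95251287, Rational(1, 2)))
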